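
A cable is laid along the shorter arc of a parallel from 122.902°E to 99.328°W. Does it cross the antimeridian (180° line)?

Naïve |-99.328 − 122.902| = 222.23° > 180°, so the shorter arc goes the other way round — across 180°.
Signed shortest Δλ = ((-99.328 − 122.902 + 180) mod 360) − 180 = 137.77°.
Going east by 137.77° from +122.902° passes through 180° before reaching -99.328°.

Yes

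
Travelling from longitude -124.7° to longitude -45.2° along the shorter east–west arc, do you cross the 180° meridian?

No

Signed shortest Δλ = ((-45.2 − -124.7 + 180) mod 360) − 180 = 79.5°.
Going east by 79.5° from -124.7° reaches -45.2° without touching 180°.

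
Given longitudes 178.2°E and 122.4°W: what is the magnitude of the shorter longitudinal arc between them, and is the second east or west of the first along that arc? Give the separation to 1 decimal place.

59.4° east

Raw difference: -122.4 − 178.2 = -300.6°.
Normalise into (−180°, 180°]: -300.6° + 360° = 59.4°.
Positive ⇒ the second point lies to the east; separation 59.4°.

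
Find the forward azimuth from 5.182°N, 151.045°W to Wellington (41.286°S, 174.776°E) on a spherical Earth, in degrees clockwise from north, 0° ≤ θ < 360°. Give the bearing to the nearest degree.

211°

Δλ = 174.776 − -151.045 = 325.821°; wrapped into (−180°, 180°]: -34.179°.
θ = atan2( sin Δλ · cos φ₂ , cos φ₁ · sin φ₂ − sin φ₁ · cos φ₂ · cos Δλ )
  = atan2(-0.42214, -0.71327) = -149.382° → normalised to [0°, 360°): 210.618°.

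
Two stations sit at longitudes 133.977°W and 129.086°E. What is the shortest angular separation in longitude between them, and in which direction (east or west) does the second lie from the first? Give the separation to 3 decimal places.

96.937° west

Raw difference: 129.086 − -133.977 = 263.063°.
Normalise into (−180°, 180°]: 263.063° − 360° = -96.937°.
Negative ⇒ the second point lies to the west; separation 96.937°.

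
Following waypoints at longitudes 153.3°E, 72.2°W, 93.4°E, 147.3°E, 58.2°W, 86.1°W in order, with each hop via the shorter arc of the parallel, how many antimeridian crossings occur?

2

Leg 1: +153.3° → -72.2°, shortest Δλ = 134.5° (east) — crosses 180°.
Leg 2: -72.2° → +93.4°, shortest Δλ = 165.6° (east) — does not cross 180°.
Leg 3: +93.4° → +147.3°, shortest Δλ = 53.9° (east) — does not cross 180°.
Leg 4: +147.3° → -58.2°, shortest Δλ = 154.5° (east) — crosses 180°.
Leg 5: -58.2° → -86.1°, shortest Δλ = -27.9° (west) — does not cross 180°.
Total crossings: 2.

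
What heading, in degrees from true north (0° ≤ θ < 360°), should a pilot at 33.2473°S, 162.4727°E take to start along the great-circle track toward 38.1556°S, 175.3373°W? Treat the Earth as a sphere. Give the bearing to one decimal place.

Δλ = -175.3373 − 162.4727 = -337.8100°; wrapped into (−180°, 180°]: 22.1900°.
θ = atan2( sin Δλ · cos φ₂ , cos φ₁ · sin φ₂ − sin φ₁ · cos φ₂ · cos Δλ )
  = atan2(0.29698, -0.11749) = 111.585° → normalised to [0°, 360°): 111.585°.

111.6°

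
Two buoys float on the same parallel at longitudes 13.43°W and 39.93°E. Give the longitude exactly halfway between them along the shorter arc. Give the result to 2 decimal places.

Signed shortest Δλ from -13.43° to +39.93° is +53.36°.
Midpoint longitude = -13.43° + (+53.36°)/2 = -13.43° + 26.68° = +13.25°.

13.25°E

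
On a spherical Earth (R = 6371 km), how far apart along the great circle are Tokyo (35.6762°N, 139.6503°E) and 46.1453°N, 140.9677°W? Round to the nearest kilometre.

Δλ = -140.9677 − 139.6503 = -280.6180°; wrapped into (−180°, 180°]: 79.3820°.
Δφ = 46.1453 − 35.6762 = 10.4691°.
a = sin²(Δφ/2) + cos φ₁ · cos φ₂ · sin²(Δλ/2) = 0.237875.
c = 2·atan2(√a, √(1−a)) = 1.01896 rad → d = 6371·c ≈ 6491.81 km.

6492 km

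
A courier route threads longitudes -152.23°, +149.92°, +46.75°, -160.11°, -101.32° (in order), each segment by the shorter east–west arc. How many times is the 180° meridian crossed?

2

Leg 1: -152.23° → +149.92°, shortest Δλ = -57.85° (west) — crosses 180°.
Leg 2: +149.92° → +46.75°, shortest Δλ = -103.17° (west) — does not cross 180°.
Leg 3: +46.75° → -160.11°, shortest Δλ = 153.14° (east) — crosses 180°.
Leg 4: -160.11° → -101.32°, shortest Δλ = 58.79° (east) — does not cross 180°.
Total crossings: 2.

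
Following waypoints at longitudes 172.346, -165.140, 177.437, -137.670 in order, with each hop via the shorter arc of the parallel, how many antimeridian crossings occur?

3

Leg 1: +172.346° → -165.140°, shortest Δλ = 22.514° (east) — crosses 180°.
Leg 2: -165.140° → +177.437°, shortest Δλ = -17.423° (west) — crosses 180°.
Leg 3: +177.437° → -137.670°, shortest Δλ = 44.893° (east) — crosses 180°.
Total crossings: 3.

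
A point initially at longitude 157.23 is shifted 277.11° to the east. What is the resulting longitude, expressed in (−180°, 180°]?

+74.34°

Start at +157.23°; shift +277.11° → +434.34°.
+434.34° lies outside (−180°, 180°]; subtract 360° → +74.34°.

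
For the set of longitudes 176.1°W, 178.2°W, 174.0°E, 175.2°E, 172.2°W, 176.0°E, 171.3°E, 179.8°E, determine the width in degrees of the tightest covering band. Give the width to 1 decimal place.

Sort the longitudes: -178.2°, -176.1°, -172.2°, +171.3°, +174.0°, +175.2°, +176.0°, +179.8°.
Eastward gaps between consecutive values (wrapping around): 2.1°, 3.9°, 343.5°, 2.7°, 1.2°, 0.8°, 3.8°, 2.0°.
Largest gap = 343.5° ⇒ minimal covering band is its complement: 360° − 343.5° = 16.5°.
Band runs from +171.3° eastward to -172.2°, crossing the antimeridian.

16.5°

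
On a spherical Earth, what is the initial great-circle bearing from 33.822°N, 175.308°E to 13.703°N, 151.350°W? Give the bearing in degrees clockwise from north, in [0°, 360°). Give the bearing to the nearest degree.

Δλ = -151.350 − 175.308 = -326.658°; wrapped into (−180°, 180°]: 33.342°.
θ = atan2( sin Δλ · cos φ₂ , cos φ₁ · sin φ₂ − sin φ₁ · cos φ₂ · cos Δλ )
  = atan2(0.53399, -0.25496) = 115.523° → normalised to [0°, 360°): 115.523°.

116°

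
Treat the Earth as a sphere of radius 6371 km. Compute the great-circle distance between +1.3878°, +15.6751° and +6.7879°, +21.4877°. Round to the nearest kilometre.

881 km

Δλ = 21.4877 − 15.6751 = 5.8126°.
Δφ = 6.7879 − 1.3878 = 5.4001°.
a = sin²(Δφ/2) + cos φ₁ · cos φ₂ · sin²(Δλ/2) = 0.004771.
c = 2·atan2(√a, √(1−a)) = 0.13826 rad → d = 6371·c ≈ 880.83 km.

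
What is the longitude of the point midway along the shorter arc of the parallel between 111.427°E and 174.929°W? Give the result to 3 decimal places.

Signed shortest Δλ from +111.427° to -174.929° is +73.644°.
Midpoint longitude = +111.427° + (+73.644°)/2 = +111.427° + 36.822° = +148.249°.
(The naïve average (+111.427 + -174.929)/2 = -31.751° is on the wrong side of the globe.)

148.249°E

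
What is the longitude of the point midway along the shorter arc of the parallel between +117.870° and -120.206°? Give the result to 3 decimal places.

+178.832°

Signed shortest Δλ from +117.870° to -120.206° is +121.924°.
Midpoint longitude = +117.870° + (+121.924°)/2 = +117.870° + 60.962° = +178.832°.
(The naïve average (+117.870 + -120.206)/2 = -1.168° is on the wrong side of the globe.)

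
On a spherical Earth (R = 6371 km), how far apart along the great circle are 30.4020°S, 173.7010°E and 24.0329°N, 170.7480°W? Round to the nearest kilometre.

Δλ = -170.7480 − 173.7010 = -344.4490°; wrapped into (−180°, 180°]: 15.5510°.
Δφ = 24.0329 − -30.4020 = 54.4349°.
a = sin²(Δφ/2) + cos φ₁ · cos φ₂ · sin²(Δλ/2) = 0.223605.
c = 2·atan2(√a, √(1−a)) = 0.98509 rad → d = 6371·c ≈ 6275.99 km.

6276 km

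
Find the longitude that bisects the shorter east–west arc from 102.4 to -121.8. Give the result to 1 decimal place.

Signed shortest Δλ from +102.4° to -121.8° is +135.8°.
Midpoint longitude = +102.4° + (+135.8°)/2 = +102.4° + 67.9° = +170.3°.
(The naïve average (+102.4 + -121.8)/2 = -9.7° is on the wrong side of the globe.)

+170.3°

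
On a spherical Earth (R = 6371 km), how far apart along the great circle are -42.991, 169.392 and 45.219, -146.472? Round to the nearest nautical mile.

5797 nmi

Δλ = -146.472 − 169.392 = -315.864°; wrapped into (−180°, 180°]: 44.136°.
Δφ = 45.219 − -42.991 = 88.210°.
a = sin²(Δφ/2) + cos φ₁ · cos φ₂ · sin²(Δλ/2) = 0.557111.
c = 2·atan2(√a, √(1−a)) = 1.68527 rad → d = 6371·c ≈ 10736.84 km ≈ 5797.43 nmi.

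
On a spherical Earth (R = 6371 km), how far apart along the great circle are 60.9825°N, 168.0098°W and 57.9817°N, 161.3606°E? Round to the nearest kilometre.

1744 km

Δλ = 161.3606 − -168.0098 = 329.3704°; wrapped into (−180°, 180°]: -30.6296°.
Δφ = 57.9817 − 60.9825 = -3.0008°.
a = sin²(Δφ/2) + cos φ₁ · cos φ₂ · sin²(Δλ/2) = 0.018627.
c = 2·atan2(√a, √(1−a)) = 0.27381 rad → d = 6371·c ≈ 1744.47 km.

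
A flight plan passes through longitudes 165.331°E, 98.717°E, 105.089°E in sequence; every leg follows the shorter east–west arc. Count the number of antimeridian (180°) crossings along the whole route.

0

Leg 1: +165.331° → +98.717°, shortest Δλ = -66.614° (west) — does not cross 180°.
Leg 2: +98.717° → +105.089°, shortest Δλ = 6.372° (east) — does not cross 180°.
Total crossings: 0.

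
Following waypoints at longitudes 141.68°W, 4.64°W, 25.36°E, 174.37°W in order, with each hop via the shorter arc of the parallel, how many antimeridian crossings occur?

1

Leg 1: -141.68° → -4.64°, shortest Δλ = 137.04° (east) — does not cross 180°.
Leg 2: -4.64° → +25.36°, shortest Δλ = 30.0° (east) — does not cross 180°.
Leg 3: +25.36° → -174.37°, shortest Δλ = 160.27° (east) — crosses 180°.
Total crossings: 1.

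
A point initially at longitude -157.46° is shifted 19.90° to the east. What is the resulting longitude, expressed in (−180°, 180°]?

-137.56°

Start at -157.46°; shift +19.90° → -137.56°.
-137.56° already lies in (−180°, 180°].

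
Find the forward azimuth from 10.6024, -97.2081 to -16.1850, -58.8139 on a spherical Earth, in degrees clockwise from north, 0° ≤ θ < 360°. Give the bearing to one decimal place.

124.7°

Δλ = -58.8139 − -97.2081 = 38.3942°.
θ = atan2( sin Δλ · cos φ₂ , cos φ₁ · sin φ₂ − sin φ₁ · cos φ₂ · cos Δλ )
  = atan2(0.59645, -0.41247) = 124.665° → normalised to [0°, 360°): 124.665°.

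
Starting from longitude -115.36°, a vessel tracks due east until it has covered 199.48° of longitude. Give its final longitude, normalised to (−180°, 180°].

+84.12°

Start at -115.36°; shift +199.48° → +84.12°.
+84.12° already lies in (−180°, 180°].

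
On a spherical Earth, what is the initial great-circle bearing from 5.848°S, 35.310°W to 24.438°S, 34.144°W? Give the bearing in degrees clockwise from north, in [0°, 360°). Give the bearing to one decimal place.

Δλ = -34.144 − -35.310 = 1.166°.
θ = atan2( sin Δλ · cos φ₂ , cos φ₁ · sin φ₂ − sin φ₁ · cos φ₂ · cos Δλ )
  = atan2(0.01853, -0.31881) = 176.674° → normalised to [0°, 360°): 176.674°.

176.7°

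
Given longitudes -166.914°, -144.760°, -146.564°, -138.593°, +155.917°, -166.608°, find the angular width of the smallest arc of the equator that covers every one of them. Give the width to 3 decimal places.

65.490°

Sort the longitudes: -166.914°, -166.608°, -146.564°, -144.760°, -138.593°, +155.917°.
Eastward gaps between consecutive values (wrapping around): 0.306°, 20.044°, 1.804°, 6.167°, 294.510°, 37.169°.
Largest gap = 294.510° ⇒ minimal covering band is its complement: 360° − 294.510° = 65.490°.
Band runs from +155.917° eastward to -138.593°, crossing the antimeridian.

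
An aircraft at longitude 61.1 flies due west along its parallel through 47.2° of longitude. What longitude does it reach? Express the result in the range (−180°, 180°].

Start at +61.1°; shift −47.2° → +13.9°.
+13.9° already lies in (−180°, 180°].

+13.9°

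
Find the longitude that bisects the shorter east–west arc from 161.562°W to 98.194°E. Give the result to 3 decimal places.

148.316°E

Signed shortest Δλ from -161.562° to +98.194° is -100.244°.
Midpoint longitude = -161.562° + (-100.244°)/2 = -161.562° − 50.122° = -211.684°.
Normalise into (−180°, 180°]: +148.316°.
(The naïve average (-161.562 + +98.194)/2 = -31.684° is on the wrong side of the globe.)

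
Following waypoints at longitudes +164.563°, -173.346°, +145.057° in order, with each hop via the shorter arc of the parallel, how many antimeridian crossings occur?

Leg 1: +164.563° → -173.346°, shortest Δλ = 22.091° (east) — crosses 180°.
Leg 2: -173.346° → +145.057°, shortest Δλ = -41.597° (west) — crosses 180°.
Total crossings: 2.

2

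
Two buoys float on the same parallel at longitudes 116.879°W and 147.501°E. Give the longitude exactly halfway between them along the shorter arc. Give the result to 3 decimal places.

Signed shortest Δλ from -116.879° to +147.501° is -95.620°.
Midpoint longitude = -116.879° + (-95.620°)/2 = -116.879° − 47.810° = -164.689°.
(The naïve average (-116.879 + +147.501)/2 = 15.311° is on the wrong side of the globe.)

164.689°W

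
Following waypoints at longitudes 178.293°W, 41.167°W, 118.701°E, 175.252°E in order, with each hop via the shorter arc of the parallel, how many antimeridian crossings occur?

Leg 1: -178.293° → -41.167°, shortest Δλ = 137.126° (east) — does not cross 180°.
Leg 2: -41.167° → +118.701°, shortest Δλ = 159.868° (east) — does not cross 180°.
Leg 3: +118.701° → +175.252°, shortest Δλ = 56.551° (east) — does not cross 180°.
Total crossings: 0.

0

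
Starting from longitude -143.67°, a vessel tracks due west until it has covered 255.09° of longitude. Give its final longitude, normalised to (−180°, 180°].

-38.76°

Start at -143.67°; shift −255.09° → -398.76°.
-398.76° lies outside (−180°, 180°]; add 360° → -38.76°.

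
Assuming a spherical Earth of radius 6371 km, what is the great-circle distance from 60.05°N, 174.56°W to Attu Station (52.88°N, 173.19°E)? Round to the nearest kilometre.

Δλ = 173.19 − -174.56 = 347.75°; wrapped into (−180°, 180°]: -12.25°.
Δφ = 52.88 − 60.05 = -7.17°.
a = sin²(Δφ/2) + cos φ₁ · cos φ₂ · sin²(Δλ/2) = 0.007340.
c = 2·atan2(√a, √(1−a)) = 0.17156 rad → d = 6371·c ≈ 1092.99 km.

1093 km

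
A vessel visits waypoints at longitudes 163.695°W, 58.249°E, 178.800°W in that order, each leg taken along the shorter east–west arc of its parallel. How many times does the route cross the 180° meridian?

Leg 1: -163.695° → +58.249°, shortest Δλ = -138.056° (west) — crosses 180°.
Leg 2: +58.249° → -178.800°, shortest Δλ = 122.951° (east) — crosses 180°.
Total crossings: 2.

2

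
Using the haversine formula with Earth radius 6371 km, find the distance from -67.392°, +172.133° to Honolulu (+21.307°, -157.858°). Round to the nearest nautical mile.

5491 nmi

Δλ = -157.858 − 172.133 = -329.991°; wrapped into (−180°, 180°]: 30.009°.
Δφ = 21.307 − -67.392 = 88.699°.
a = sin²(Δφ/2) + cos φ₁ · cos φ₂ · sin²(Δλ/2) = 0.512653.
c = 2·atan2(√a, √(1−a)) = 1.59611 rad → d = 6371·c ≈ 10168.79 km ≈ 5490.70 nmi.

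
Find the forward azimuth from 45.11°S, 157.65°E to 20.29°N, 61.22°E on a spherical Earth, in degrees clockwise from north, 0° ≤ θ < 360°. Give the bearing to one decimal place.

Δλ = 61.22 − 157.65 = -96.43°.
θ = atan2( sin Δλ · cos φ₂ , cos φ₁ · sin φ₂ − sin φ₁ · cos φ₂ · cos Δλ )
  = atan2(-0.93205, 0.17032) = -79.644° → normalised to [0°, 360°): 280.356°.

280.4°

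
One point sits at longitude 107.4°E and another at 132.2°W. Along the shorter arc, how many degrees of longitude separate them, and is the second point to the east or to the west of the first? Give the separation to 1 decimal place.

Raw difference: -132.2 − 107.4 = -239.6°.
Normalise into (−180°, 180°]: -239.6° + 360° = 120.4°.
Positive ⇒ the second point lies to the east; separation 120.4°.

120.4° east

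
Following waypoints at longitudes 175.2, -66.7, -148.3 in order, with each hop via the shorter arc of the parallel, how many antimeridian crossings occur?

Leg 1: +175.2° → -66.7°, shortest Δλ = 118.1° (east) — crosses 180°.
Leg 2: -66.7° → -148.3°, shortest Δλ = -81.6° (west) — does not cross 180°.
Total crossings: 1.

1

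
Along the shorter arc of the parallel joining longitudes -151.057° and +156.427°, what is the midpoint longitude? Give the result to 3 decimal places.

-177.315°

Signed shortest Δλ from -151.057° to +156.427° is -52.516°.
Midpoint longitude = -151.057° + (-52.516°)/2 = -151.057° − 26.258° = -177.315°.
(The naïve average (-151.057 + +156.427)/2 = 2.685° is on the wrong side of the globe.)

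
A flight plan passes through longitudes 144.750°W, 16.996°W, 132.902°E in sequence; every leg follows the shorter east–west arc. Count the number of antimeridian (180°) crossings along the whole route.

Leg 1: -144.750° → -16.996°, shortest Δλ = 127.754° (east) — does not cross 180°.
Leg 2: -16.996° → +132.902°, shortest Δλ = 149.898° (east) — does not cross 180°.
Total crossings: 0.

0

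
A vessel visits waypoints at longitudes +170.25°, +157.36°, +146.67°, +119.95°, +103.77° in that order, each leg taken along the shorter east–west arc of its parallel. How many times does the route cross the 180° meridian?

Leg 1: +170.25° → +157.36°, shortest Δλ = -12.89° (west) — does not cross 180°.
Leg 2: +157.36° → +146.67°, shortest Δλ = -10.69° (west) — does not cross 180°.
Leg 3: +146.67° → +119.95°, shortest Δλ = -26.72° (west) — does not cross 180°.
Leg 4: +119.95° → +103.77°, shortest Δλ = -16.18° (west) — does not cross 180°.
Total crossings: 0.

0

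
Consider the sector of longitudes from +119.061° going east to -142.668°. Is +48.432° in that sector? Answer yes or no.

Band width going east from +119.061° to -142.668°: ((-142.668 − 119.061) mod 360) = 98.271°.
Offset of +48.432° east of the west edge: ((48.432 − 119.061) mod 360) = 289.371°.
289.371° > 98.271° ⇒ outside.

No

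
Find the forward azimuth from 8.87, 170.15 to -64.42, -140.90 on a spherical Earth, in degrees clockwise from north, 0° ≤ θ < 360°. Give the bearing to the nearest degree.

Δλ = -140.90 − 170.15 = -311.05°; wrapped into (−180°, 180°]: 48.95°.
θ = atan2( sin Δλ · cos φ₂ , cos φ₁ · sin φ₂ − sin φ₁ · cos φ₂ · cos Δλ )
  = atan2(0.32561, -0.93492) = 160.798° → normalised to [0°, 360°): 160.798°.

161°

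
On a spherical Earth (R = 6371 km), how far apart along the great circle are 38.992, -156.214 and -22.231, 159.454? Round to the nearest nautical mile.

4440 nmi

Δλ = 159.454 − -156.214 = 315.668°; wrapped into (−180°, 180°]: -44.332°.
Δφ = -22.231 − 38.992 = -61.223°.
a = sin²(Δφ/2) + cos φ₁ · cos φ₂ · sin²(Δλ/2) = 0.361713.
c = 2·atan2(√a, √(1−a)) = 1.29057 rad → d = 6371·c ≈ 8222.22 km ≈ 4439.64 nmi.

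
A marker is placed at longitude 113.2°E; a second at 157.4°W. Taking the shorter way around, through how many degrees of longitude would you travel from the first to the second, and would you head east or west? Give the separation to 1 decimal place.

Raw difference: -157.4 − 113.2 = -270.6°.
Normalise into (−180°, 180°]: -270.6° + 360° = 89.4°.
Positive ⇒ the second point lies to the east; separation 89.4°.

89.4° east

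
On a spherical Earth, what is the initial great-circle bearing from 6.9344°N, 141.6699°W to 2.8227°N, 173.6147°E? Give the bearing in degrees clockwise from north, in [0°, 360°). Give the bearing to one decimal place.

Δλ = 173.6147 − -141.6699 = 315.2846°; wrapped into (−180°, 180°]: -44.7154°.
θ = atan2( sin Δλ · cos φ₂ , cos φ₁ · sin φ₂ − sin φ₁ · cos φ₂ · cos Δλ )
  = atan2(-0.70273, -0.03680) = -92.998° → normalised to [0°, 360°): 267.002°.

267.0°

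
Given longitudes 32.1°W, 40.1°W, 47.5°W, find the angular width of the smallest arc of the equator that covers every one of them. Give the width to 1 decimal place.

15.4°

Sort the longitudes: -47.5°, -40.1°, -32.1°.
Eastward gaps between consecutive values (wrapping around): 7.4°, 8.0°, 344.6°.
Largest gap = 344.6° ⇒ minimal covering band is its complement: 360° − 344.6° = 15.4°.
Band runs from -47.5° eastward to -32.1°.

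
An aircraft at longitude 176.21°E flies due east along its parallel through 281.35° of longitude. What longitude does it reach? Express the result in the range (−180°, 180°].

97.56°E

Start at +176.21°; shift +281.35° → +457.56°.
+457.56° lies outside (−180°, 180°]; subtract 360° → +97.56°.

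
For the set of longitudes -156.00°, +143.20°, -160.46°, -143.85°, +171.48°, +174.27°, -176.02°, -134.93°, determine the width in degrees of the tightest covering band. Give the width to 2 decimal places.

81.87°

Sort the longitudes: -176.02°, -160.46°, -156.00°, -143.85°, -134.93°, +143.20°, +171.48°, +174.27°.
Eastward gaps between consecutive values (wrapping around): 15.56°, 4.46°, 12.15°, 8.92°, 278.13°, 28.28°, 2.79°, 9.71°.
Largest gap = 278.13° ⇒ minimal covering band is its complement: 360° − 278.13° = 81.87°.
Band runs from +143.20° eastward to -134.93°, crossing the antimeridian.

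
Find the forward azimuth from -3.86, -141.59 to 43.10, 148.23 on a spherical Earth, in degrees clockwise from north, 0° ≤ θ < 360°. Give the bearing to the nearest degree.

Δλ = 148.23 − -141.59 = 289.82°; wrapped into (−180°, 180°]: -70.18°.
θ = atan2( sin Δλ · cos φ₂ , cos φ₁ · sin φ₂ − sin φ₁ · cos φ₂ · cos Δλ )
  = atan2(-0.68691, 0.69839) = -44.525° → normalised to [0°, 360°): 315.475°.

315°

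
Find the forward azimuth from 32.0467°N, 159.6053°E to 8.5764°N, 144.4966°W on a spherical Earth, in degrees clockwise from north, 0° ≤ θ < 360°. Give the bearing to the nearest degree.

Δλ = -144.4966 − 159.6053 = -304.1019°; wrapped into (−180°, 180°]: 55.8981°.
θ = atan2( sin Δλ · cos φ₂ , cos φ₁ · sin φ₂ − sin φ₁ · cos φ₂ · cos Δλ )
  = atan2(0.81878, -0.16777) = 101.579° → normalised to [0°, 360°): 101.579°.

102°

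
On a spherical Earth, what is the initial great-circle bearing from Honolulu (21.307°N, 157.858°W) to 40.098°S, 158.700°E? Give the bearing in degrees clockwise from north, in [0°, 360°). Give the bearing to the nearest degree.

Δλ = 158.700 − -157.858 = 316.558°; wrapped into (−180°, 180°]: -43.442°.
θ = atan2( sin Δλ · cos φ₂ , cos φ₁ · sin φ₂ − sin φ₁ · cos φ₂ · cos Δλ )
  = atan2(-0.52599, -0.80189) = -146.737° → normalised to [0°, 360°): 213.263°.

213°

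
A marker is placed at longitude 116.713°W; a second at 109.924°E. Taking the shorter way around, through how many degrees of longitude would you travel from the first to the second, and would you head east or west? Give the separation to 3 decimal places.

133.363° west

Raw difference: 109.924 − -116.713 = 226.637°.
Normalise into (−180°, 180°]: 226.637° − 360° = -133.363°.
Negative ⇒ the second point lies to the west; separation 133.363°.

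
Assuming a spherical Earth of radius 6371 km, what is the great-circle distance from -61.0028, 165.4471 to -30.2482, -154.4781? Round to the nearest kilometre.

Δλ = -154.4781 − 165.4471 = -319.9252°; wrapped into (−180°, 180°]: 40.0748°.
Δφ = -30.2482 − -61.0028 = 30.7546°.
a = sin²(Δφ/2) + cos φ₁ · cos φ₂ · sin²(Δλ/2) = 0.119480.
c = 2·atan2(√a, √(1−a)) = 0.70588 rad → d = 6371·c ≈ 4497.16 km.

4497 km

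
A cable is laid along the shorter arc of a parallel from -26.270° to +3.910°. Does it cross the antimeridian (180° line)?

No

Signed shortest Δλ = ((3.910 − -26.270 + 180) mod 360) − 180 = 30.18°.
Going east by 30.18° from -26.270° reaches +3.910° without touching 180°.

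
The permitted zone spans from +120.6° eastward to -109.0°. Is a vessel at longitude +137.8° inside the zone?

Band width going east from +120.6° to -109.0°: ((-109.0 − 120.6) mod 360) = 130.4°.
Offset of +137.8° east of the west edge: ((137.8 − 120.6) mod 360) = 17.2°.
17.2° ≤ 130.4° ⇒ inside.

Yes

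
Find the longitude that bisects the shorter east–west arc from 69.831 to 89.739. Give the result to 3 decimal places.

Signed shortest Δλ from +69.831° to +89.739° is +19.908°.
Midpoint longitude = +69.831° + (+19.908°)/2 = +69.831° + 9.954° = +79.785°.

+79.785°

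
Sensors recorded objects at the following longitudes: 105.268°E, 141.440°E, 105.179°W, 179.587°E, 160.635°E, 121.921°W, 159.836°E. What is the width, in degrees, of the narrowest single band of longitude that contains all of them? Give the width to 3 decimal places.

149.553°

Sort the longitudes: -121.921°, -105.179°, +105.268°, +141.440°, +159.836°, +160.635°, +179.587°.
Eastward gaps between consecutive values (wrapping around): 16.742°, 210.447°, 36.172°, 18.396°, 0.799°, 18.952°, 58.492°.
Largest gap = 210.447° ⇒ minimal covering band is its complement: 360° − 210.447° = 149.553°.
Band runs from +105.268° eastward to -105.179°, crossing the antimeridian.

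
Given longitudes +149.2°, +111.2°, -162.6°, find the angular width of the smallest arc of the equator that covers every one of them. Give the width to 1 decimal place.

Sort the longitudes: -162.6°, +111.2°, +149.2°.
Eastward gaps between consecutive values (wrapping around): 273.8°, 38.0°, 48.2°.
Largest gap = 273.8° ⇒ minimal covering band is its complement: 360° − 273.8° = 86.2°.
Band runs from +111.2° eastward to -162.6°, crossing the antimeridian.

86.2°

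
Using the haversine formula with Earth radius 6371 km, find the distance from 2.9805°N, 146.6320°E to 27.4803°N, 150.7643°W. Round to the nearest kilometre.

Δλ = -150.7643 − 146.6320 = -297.3963°; wrapped into (−180°, 180°]: 62.6037°.
Δφ = 27.4803 − 2.9805 = 24.4998°.
a = sin²(Δφ/2) + cos φ₁ · cos φ₂ · sin²(Δλ/2) = 0.284167.
c = 2·atan2(√a, √(1−a)) = 1.12446 rad → d = 6371·c ≈ 7163.92 km.

7164 km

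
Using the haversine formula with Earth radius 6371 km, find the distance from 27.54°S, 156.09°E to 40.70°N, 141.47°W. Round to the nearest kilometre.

Δλ = -141.47 − 156.09 = -297.56°; wrapped into (−180°, 180°]: 62.44°.
Δφ = 40.70 − -27.54 = 68.24°.
a = sin²(Δφ/2) + cos φ₁ · cos φ₂ · sin²(Δλ/2) = 0.495242.
c = 2·atan2(√a, √(1−a)) = 1.56128 rad → d = 6371·c ≈ 9946.92 km.

9947 km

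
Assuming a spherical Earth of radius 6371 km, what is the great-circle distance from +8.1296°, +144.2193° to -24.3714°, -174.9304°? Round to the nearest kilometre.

Δλ = -174.9304 − 144.2193 = -319.1497°; wrapped into (−180°, 180°]: 40.8503°.
Δφ = -24.3714 − 8.1296 = -32.5010°.
a = sin²(Δφ/2) + cos φ₁ · cos φ₂ · sin²(Δλ/2) = 0.188131.
c = 2·atan2(√a, √(1−a)) = 0.89728 rad → d = 6371·c ≈ 5716.57 km.

5717 km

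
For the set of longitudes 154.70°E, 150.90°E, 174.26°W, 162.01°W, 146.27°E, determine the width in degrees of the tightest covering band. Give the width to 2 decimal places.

Sort the longitudes: -174.26°, -162.01°, +146.27°, +150.90°, +154.70°.
Eastward gaps between consecutive values (wrapping around): 12.25°, 308.28°, 4.63°, 3.80°, 31.04°.
Largest gap = 308.28° ⇒ minimal covering band is its complement: 360° − 308.28° = 51.72°.
Band runs from +146.27° eastward to -162.01°, crossing the antimeridian.

51.72°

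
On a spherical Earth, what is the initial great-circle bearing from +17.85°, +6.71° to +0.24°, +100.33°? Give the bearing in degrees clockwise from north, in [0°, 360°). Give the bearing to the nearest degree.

Δλ = 100.33 − 6.71 = 93.62°.
θ = atan2( sin Δλ · cos φ₂ , cos φ₁ · sin φ₂ − sin φ₁ · cos φ₂ · cos Δλ )
  = atan2(0.99800, 0.02334) = 88.660° → normalised to [0°, 360°): 88.660°.

89°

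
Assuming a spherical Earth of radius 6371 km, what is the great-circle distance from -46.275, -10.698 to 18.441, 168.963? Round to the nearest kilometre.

Δλ = 168.963 − -10.698 = 179.661°.
Δφ = 18.441 − -46.275 = 64.716°.
a = sin²(Δφ/2) + cos φ₁ · cos φ₂ · sin²(Δλ/2) = 0.942146.
c = 2·atan2(√a, √(1−a)) = 2.65577 rad → d = 6371·c ≈ 16919.93 km.

16920 km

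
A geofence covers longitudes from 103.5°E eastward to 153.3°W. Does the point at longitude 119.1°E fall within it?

Band width going east from +103.5° to -153.3°: ((-153.3 − 103.5) mod 360) = 103.2°.
Offset of +119.1° east of the west edge: ((119.1 − 103.5) mod 360) = 15.6°.
15.6° ≤ 103.2° ⇒ inside.

Yes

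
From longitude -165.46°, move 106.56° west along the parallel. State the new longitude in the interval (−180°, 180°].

+87.98°

Start at -165.46°; shift −106.56° → -272.02°.
-272.02° lies outside (−180°, 180°]; add 360° → +87.98°.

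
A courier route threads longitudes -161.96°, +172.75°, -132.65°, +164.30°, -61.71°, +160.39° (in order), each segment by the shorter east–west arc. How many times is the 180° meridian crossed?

5

Leg 1: -161.96° → +172.75°, shortest Δλ = -25.29° (west) — crosses 180°.
Leg 2: +172.75° → -132.65°, shortest Δλ = 54.6° (east) — crosses 180°.
Leg 3: -132.65° → +164.30°, shortest Δλ = -63.05° (west) — crosses 180°.
Leg 4: +164.30° → -61.71°, shortest Δλ = 133.99° (east) — crosses 180°.
Leg 5: -61.71° → +160.39°, shortest Δλ = -137.9° (west) — crosses 180°.
Total crossings: 5.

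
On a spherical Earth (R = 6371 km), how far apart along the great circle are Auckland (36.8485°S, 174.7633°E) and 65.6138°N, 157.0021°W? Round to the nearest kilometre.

11651 km

Δλ = -157.0021 − 174.7633 = -331.7654°; wrapped into (−180°, 180°]: 28.2346°.
Δφ = 65.6138 − -36.8485 = 102.4623°.
a = sin²(Δφ/2) + cos φ₁ · cos φ₂ · sin²(Δλ/2) = 0.627554.
c = 2·atan2(√a, √(1−a)) = 1.82876 rad → d = 6371·c ≈ 11651.01 km.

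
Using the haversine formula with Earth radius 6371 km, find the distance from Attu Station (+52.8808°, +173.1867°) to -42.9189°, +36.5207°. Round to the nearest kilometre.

Δλ = 36.5207 − 173.1867 = -136.6660°.
Δφ = -42.9189 − 52.8808 = -95.7997°.
a = sin²(Δφ/2) + cos φ₁ · cos φ₂ · sin²(Δλ/2) = 0.932218.
c = 2·atan2(√a, √(1−a)) = 2.61482 rad → d = 6371·c ≈ 16659.04 km.

16659 km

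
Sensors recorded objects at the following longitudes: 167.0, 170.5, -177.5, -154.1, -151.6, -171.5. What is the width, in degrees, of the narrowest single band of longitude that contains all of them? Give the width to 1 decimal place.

41.4°

Sort the longitudes: -177.5°, -171.5°, -154.1°, -151.6°, +167.0°, +170.5°.
Eastward gaps between consecutive values (wrapping around): 6.0°, 17.4°, 2.5°, 318.6°, 3.5°, 12.0°.
Largest gap = 318.6° ⇒ minimal covering band is its complement: 360° − 318.6° = 41.4°.
Band runs from +167.0° eastward to -151.6°, crossing the antimeridian.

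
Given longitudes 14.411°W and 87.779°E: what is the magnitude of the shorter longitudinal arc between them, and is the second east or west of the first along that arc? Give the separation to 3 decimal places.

Raw difference: 87.779 − -14.411 = 102.19°.
Normalise into (−180°, 180°]: 102.19° stays 102.19°.
Positive ⇒ the second point lies to the east; separation 102.190°.

102.190° east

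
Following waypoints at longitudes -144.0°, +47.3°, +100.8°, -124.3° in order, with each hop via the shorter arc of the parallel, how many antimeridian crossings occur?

2

Leg 1: -144.0° → +47.3°, shortest Δλ = -168.7° (west) — crosses 180°.
Leg 2: +47.3° → +100.8°, shortest Δλ = 53.5° (east) — does not cross 180°.
Leg 3: +100.8° → -124.3°, shortest Δλ = 134.9° (east) — crosses 180°.
Total crossings: 2.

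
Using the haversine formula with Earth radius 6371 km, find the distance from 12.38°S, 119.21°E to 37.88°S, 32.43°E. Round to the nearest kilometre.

8887 km

Δλ = 32.43 − 119.21 = -86.78°.
Δφ = -37.88 − -12.38 = -25.50°.
a = sin²(Δφ/2) + cos φ₁ · cos φ₂ · sin²(Δλ/2) = 0.412528.
c = 2·atan2(√a, √(1−a)) = 1.39495 rad → d = 6371·c ≈ 8887.21 km.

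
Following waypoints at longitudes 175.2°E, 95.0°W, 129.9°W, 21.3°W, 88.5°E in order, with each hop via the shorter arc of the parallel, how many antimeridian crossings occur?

Leg 1: +175.2° → -95.0°, shortest Δλ = 89.8° (east) — crosses 180°.
Leg 2: -95.0° → -129.9°, shortest Δλ = -34.9° (west) — does not cross 180°.
Leg 3: -129.9° → -21.3°, shortest Δλ = 108.6° (east) — does not cross 180°.
Leg 4: -21.3° → +88.5°, shortest Δλ = 109.8° (east) — does not cross 180°.
Total crossings: 1.

1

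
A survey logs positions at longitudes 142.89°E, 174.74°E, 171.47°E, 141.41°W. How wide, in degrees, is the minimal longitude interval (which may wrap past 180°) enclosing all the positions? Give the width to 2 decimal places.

Sort the longitudes: -141.41°, +142.89°, +171.47°, +174.74°.
Eastward gaps between consecutive values (wrapping around): 284.30°, 28.58°, 3.27°, 43.85°.
Largest gap = 284.30° ⇒ minimal covering band is its complement: 360° − 284.30° = 75.70°.
Band runs from +142.89° eastward to -141.41°, crossing the antimeridian.

75.70°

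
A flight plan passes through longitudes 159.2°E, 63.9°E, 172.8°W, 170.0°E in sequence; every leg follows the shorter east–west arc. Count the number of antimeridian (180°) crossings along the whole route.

Leg 1: +159.2° → +63.9°, shortest Δλ = -95.3° (west) — does not cross 180°.
Leg 2: +63.9° → -172.8°, shortest Δλ = 123.3° (east) — crosses 180°.
Leg 3: -172.8° → +170.0°, shortest Δλ = -17.2° (west) — crosses 180°.
Total crossings: 2.

2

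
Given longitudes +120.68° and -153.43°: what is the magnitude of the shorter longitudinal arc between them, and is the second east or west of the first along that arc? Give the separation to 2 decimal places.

Raw difference: -153.43 − 120.68 = -274.11°.
Normalise into (−180°, 180°]: -274.11° + 360° = 85.89°.
Positive ⇒ the second point lies to the east; separation 85.89°.

85.89° east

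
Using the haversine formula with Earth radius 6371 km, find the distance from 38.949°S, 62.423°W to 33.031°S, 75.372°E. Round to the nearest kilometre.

Δλ = 75.372 − -62.423 = 137.795°.
Δφ = -33.031 − -38.949 = 5.918°.
a = sin²(Δφ/2) + cos φ₁ · cos φ₂ · sin²(Δλ/2) = 0.570156.
c = 2·atan2(√a, √(1−a)) = 1.71157 rad → d = 6371·c ≈ 10904.44 km.

10904 km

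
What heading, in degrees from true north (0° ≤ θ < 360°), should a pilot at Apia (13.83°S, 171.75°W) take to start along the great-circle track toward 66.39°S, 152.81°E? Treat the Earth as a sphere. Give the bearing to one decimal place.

Δλ = 152.81 − -171.75 = 324.56°; wrapped into (−180°, 180°]: -35.44°.
θ = atan2( sin Δλ · cos φ₂ , cos φ₁ · sin φ₂ − sin φ₁ · cos φ₂ · cos Δλ )
  = atan2(-0.23224, -0.81173) = -164.034° → normalised to [0°, 360°): 195.966°.

196.0°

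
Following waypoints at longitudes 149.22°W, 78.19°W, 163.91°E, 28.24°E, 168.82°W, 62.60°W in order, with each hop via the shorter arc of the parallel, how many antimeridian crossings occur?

Leg 1: -149.22° → -78.19°, shortest Δλ = 71.03° (east) — does not cross 180°.
Leg 2: -78.19° → +163.91°, shortest Δλ = -117.9° (west) — crosses 180°.
Leg 3: +163.91° → +28.24°, shortest Δλ = -135.67° (west) — does not cross 180°.
Leg 4: +28.24° → -168.82°, shortest Δλ = 162.94° (east) — crosses 180°.
Leg 5: -168.82° → -62.60°, shortest Δλ = 106.22° (east) — does not cross 180°.
Total crossings: 2.

2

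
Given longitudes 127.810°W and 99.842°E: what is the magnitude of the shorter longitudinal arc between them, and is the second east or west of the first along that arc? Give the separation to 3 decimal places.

132.348° west

Raw difference: 99.842 − -127.810 = 227.652°.
Normalise into (−180°, 180°]: 227.652° − 360° = -132.348°.
Negative ⇒ the second point lies to the west; separation 132.348°.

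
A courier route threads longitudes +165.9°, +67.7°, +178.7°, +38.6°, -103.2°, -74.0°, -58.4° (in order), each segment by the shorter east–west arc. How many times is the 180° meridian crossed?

Leg 1: +165.9° → +67.7°, shortest Δλ = -98.2° (west) — does not cross 180°.
Leg 2: +67.7° → +178.7°, shortest Δλ = 111.0° (east) — does not cross 180°.
Leg 3: +178.7° → +38.6°, shortest Δλ = -140.1° (west) — does not cross 180°.
Leg 4: +38.6° → -103.2°, shortest Δλ = -141.8° (west) — does not cross 180°.
Leg 5: -103.2° → -74.0°, shortest Δλ = 29.2° (east) — does not cross 180°.
Leg 6: -74.0° → -58.4°, shortest Δλ = 15.6° (east) — does not cross 180°.
Total crossings: 0.

0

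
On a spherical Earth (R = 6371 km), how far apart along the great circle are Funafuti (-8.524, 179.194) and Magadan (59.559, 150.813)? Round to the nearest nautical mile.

Δλ = 150.813 − 179.194 = -28.381°.
Δφ = 59.559 − -8.524 = 68.083°.
a = sin²(Δφ/2) + cos φ₁ · cos φ₂ · sin²(Δλ/2) = 0.343480.
c = 2·atan2(√a, √(1−a)) = 1.25240 rad → d = 6371·c ≈ 7979.07 km ≈ 4308.35 nmi.

4308 nmi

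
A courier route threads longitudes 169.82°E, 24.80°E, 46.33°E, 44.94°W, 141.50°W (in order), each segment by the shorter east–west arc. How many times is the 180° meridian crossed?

0

Leg 1: +169.82° → +24.80°, shortest Δλ = -145.02° (west) — does not cross 180°.
Leg 2: +24.80° → +46.33°, shortest Δλ = 21.53° (east) — does not cross 180°.
Leg 3: +46.33° → -44.94°, shortest Δλ = -91.27° (west) — does not cross 180°.
Leg 4: -44.94° → -141.50°, shortest Δλ = -96.56° (west) — does not cross 180°.
Total crossings: 0.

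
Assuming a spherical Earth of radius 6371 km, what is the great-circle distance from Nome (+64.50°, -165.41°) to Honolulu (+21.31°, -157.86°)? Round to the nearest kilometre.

4835 km

Δλ = -157.86 − -165.41 = 7.55°.
Δφ = 21.31 − 64.50 = -43.19°.
a = sin²(Δφ/2) + cos φ₁ · cos φ₂ · sin²(Δλ/2) = 0.137195.
c = 2·atan2(√a, √(1−a)) = 0.75887 rad → d = 6371·c ≈ 4834.79 km.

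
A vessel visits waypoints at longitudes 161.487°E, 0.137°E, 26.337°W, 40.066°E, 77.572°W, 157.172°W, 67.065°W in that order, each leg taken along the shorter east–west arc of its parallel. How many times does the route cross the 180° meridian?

0

Leg 1: +161.487° → +0.137°, shortest Δλ = -161.35° (west) — does not cross 180°.
Leg 2: +0.137° → -26.337°, shortest Δλ = -26.474° (west) — does not cross 180°.
Leg 3: -26.337° → +40.066°, shortest Δλ = 66.403° (east) — does not cross 180°.
Leg 4: +40.066° → -77.572°, shortest Δλ = -117.638° (west) — does not cross 180°.
Leg 5: -77.572° → -157.172°, shortest Δλ = -79.6° (west) — does not cross 180°.
Leg 6: -157.172° → -67.065°, shortest Δλ = 90.107° (east) — does not cross 180°.
Total crossings: 0.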